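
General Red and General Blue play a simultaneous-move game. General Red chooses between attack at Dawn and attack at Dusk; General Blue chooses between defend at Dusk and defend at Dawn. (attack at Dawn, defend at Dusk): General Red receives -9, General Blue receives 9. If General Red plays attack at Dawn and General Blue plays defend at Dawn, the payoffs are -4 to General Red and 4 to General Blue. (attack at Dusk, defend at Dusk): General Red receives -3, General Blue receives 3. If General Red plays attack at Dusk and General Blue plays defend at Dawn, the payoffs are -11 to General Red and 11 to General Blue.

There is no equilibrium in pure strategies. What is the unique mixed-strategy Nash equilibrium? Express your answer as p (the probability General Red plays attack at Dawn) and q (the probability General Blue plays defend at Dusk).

General Red's mix must leave General Blue indifferent between defend at Dusk and defend at Dawn.
  General Blue's payoff from defend at Dusk: p·9 + (1−p)·3 = 6p + 3
  General Blue's payoff from defend at Dawn: p·4 + (1−p)·11 = -7p + 11
  6p + 3 = -7p + 11  ⇒  13p = 8  ⇒  p = 8/13.
For General Red to be willing to mix, General Red must be indifferent between attack at Dawn and attack at Dusk, which pins down General Blue's mix.
  General Red's payoff from attack at Dawn: q·(-9) + (1−q)·(-4) = -5q - 4
  General Red's payoff from attack at Dusk: q·(-3) + (1−q)·(-11) = 8q - 11
  -5q - 4 = 8q - 11  ⇒  -13q = -7  ⇒  q = 7/13.

p = 8/13, q = 7/13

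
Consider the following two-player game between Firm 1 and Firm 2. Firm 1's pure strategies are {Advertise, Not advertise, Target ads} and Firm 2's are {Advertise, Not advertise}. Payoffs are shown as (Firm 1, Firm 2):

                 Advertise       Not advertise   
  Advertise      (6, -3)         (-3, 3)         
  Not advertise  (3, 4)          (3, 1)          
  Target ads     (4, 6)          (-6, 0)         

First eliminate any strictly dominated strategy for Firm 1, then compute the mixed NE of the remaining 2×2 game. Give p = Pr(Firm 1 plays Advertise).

p = 1/3

Firm 1's strategy Target ads is strictly dominated by Advertise: 6 > 4 and -3 > -6. Eliminate Target ads.
In a mixed equilibrium Firm 2 is indifferent between Advertise and Not advertise; this condition fixes p.
  Firm 2's payoff to Advertise: p·(-3) + (1−p)·4 = -7p + 4
  Firm 2's payoff to Not advertise: p·3 + (1−p)·1 = 2p + 1
  -7p + 4 = 2p + 1  ⇒  -9p = -3  ⇒  p = 1/3.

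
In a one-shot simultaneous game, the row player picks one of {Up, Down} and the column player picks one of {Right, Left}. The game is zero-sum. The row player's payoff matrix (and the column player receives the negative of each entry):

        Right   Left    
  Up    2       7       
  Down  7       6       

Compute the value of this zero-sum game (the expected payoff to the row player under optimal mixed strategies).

v = 37/6

Set the row player's expected payoff from Up equal to that from Down:
  the row player's expected payoff from Up: q·2 + (1−q)·7 = -5q + 7
  the row player's expected payoff from Down: q·7 + (1−q)·6 = q + 6
  -5q + 7 = q + 6  ⇒  -6q = -1  ⇒  q = 1/6.
The value is the row player's expected payoff against this mix (using Up): (1/6)·2 + (5/6)·7 = 37/6.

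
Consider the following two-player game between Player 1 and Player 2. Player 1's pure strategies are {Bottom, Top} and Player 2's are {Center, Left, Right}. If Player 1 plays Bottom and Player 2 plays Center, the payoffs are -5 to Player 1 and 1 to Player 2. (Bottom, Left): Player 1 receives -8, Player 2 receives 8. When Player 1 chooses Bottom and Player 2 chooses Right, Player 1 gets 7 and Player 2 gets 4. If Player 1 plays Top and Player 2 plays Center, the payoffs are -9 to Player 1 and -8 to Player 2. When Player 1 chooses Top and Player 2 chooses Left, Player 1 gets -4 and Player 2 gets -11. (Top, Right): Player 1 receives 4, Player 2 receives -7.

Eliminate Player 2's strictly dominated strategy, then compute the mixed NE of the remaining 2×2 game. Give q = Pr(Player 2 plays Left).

q = 3/7

Player 2's strategy Center is strictly dominated by Right: 4 > 1 and -7 > -8. Eliminate Center.
For Player 1 to be willing to mix, Player 1 must be indifferent between Bottom and Top, which pins down Player 2's mix.
  Player 1's expected payoff from Bottom: q·(-8) + (1−q)·7 = -15q + 7
  Player 1's expected payoff from Top: q·(-4) + (1−q)·4 = -8q + 4
  -15q + 7 = -8q + 4  ⇒  -7q = -3  ⇒  q = 3/7.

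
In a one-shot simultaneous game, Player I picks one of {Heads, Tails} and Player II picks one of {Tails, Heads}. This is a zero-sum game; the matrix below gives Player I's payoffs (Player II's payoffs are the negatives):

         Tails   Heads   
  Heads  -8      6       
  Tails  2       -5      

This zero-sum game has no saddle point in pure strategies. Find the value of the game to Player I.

v = -4/3

Set Player I's expected payoff from Heads equal to that from Tails:
  Player I's payoff from Heads: q·(-8) + (1−q)·6 = -14q + 6
  Player I's payoff from Tails: q·2 + (1−q)·(-5) = 7q - 5
  -14q + 6 = 7q - 5  ⇒  -21q = -11  ⇒  q = 11/21.
The value is Player I's expected payoff against this mix (using Heads): (11/21)·(-8) + (10/21)·6 = -4/3.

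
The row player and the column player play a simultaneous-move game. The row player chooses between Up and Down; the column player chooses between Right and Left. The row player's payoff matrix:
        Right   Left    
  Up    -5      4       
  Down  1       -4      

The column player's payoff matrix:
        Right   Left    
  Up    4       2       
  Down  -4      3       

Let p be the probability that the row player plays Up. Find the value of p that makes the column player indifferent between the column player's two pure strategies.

The column player's indifference between Right and Left determines the row player's mixing probability p:
  the column player's payoff to Right: p·4 + (1−p)·(-4) = 8p - 4
  the column player's payoff to Left: p·2 + (1−p)·3 = -p + 3
  8p - 4 = -p + 3  ⇒  9p = 7  ⇒  p = 7/9.

p = 7/9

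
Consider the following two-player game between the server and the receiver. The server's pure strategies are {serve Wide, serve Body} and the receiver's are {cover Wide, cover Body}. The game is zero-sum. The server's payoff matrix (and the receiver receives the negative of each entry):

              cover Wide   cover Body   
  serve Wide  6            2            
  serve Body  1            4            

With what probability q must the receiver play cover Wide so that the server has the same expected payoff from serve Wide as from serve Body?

In a mixed equilibrium the server is indifferent between serve Wide and serve Body; this condition fixes q.
  the server's payoff to serve Wide: q·6 + (1−q)·2 = 4q + 2
  the server's payoff to serve Body: q·1 + (1−q)·4 = -3q + 4
  4q + 2 = -3q + 4  ⇒  7q = 2  ⇒  q = 2/7.

q = 2/7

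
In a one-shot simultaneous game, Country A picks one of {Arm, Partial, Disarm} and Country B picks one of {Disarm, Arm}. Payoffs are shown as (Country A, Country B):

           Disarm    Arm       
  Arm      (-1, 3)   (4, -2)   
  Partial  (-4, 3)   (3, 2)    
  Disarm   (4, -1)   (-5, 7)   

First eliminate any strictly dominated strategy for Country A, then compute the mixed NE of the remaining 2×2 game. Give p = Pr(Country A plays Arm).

p = 8/13

Country A's strategy Partial is strictly dominated by Arm: -1 > -4 and 4 > 3. Eliminate Partial.
Country A's mix must leave Country B indifferent between Disarm and Arm.
  Country B's expected payoff from Disarm: p·3 + (1−p)·(-1) = 4p - 1
  Country B's expected payoff from Arm: p·(-2) + (1−p)·7 = -9p + 7
  4p - 1 = -9p + 7  ⇒  13p = 8  ⇒  p = 8/13.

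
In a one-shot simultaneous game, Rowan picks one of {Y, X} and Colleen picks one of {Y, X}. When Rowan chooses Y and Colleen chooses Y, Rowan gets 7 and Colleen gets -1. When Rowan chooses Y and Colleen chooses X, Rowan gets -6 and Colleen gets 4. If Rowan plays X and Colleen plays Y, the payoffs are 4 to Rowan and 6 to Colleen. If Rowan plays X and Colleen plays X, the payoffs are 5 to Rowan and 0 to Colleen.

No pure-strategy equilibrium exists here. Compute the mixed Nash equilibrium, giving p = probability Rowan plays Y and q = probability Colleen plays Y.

p = 6/11, q = 11/14

Colleen's indifference between Y and X determines Rowan's mixing probability p:
  Colleen's expected payoff from Y: p·(-1) + (1−p)·6 = -7p + 6
  Colleen's expected payoff from X: p·4 + (1−p)·0 = 4p
  -7p + 6 = 4p  ⇒  -11p = -6  ⇒  p = 6/11.
Colleen's mix must leave Rowan indifferent between Y and X.
  Rowan's payoff to Y: q·7 + (1−q)·(-6) = 13q - 6
  Rowan's payoff to X: q·4 + (1−q)·5 = -q + 5
  13q - 6 = -q + 5  ⇒  14q = 11  ⇒  q = 11/14.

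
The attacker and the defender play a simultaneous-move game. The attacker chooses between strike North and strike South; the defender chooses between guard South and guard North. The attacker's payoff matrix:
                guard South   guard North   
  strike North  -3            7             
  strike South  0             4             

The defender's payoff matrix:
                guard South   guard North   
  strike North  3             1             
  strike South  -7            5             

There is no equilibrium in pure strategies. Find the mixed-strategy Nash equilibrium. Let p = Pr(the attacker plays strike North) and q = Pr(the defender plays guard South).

p = 6/7, q = 1/2

The defender's indifference between guard South and guard North determines the attacker's mixing probability p:
  the defender's payoff to guard South: p·3 + (1−p)·(-7) = 10p - 7
  the defender's payoff to guard North: p·1 + (1−p)·5 = -4p + 5
  10p - 7 = -4p + 5  ⇒  14p = 12  ⇒  p = 6/7.
Set the attacker's expected payoff from strike North equal to that from strike South:
  the attacker's expected payoff from strike North: q·(-3) + (1−q)·7 = -10q + 7
  the attacker's expected payoff from strike South: q·0 + (1−q)·4 = -4q + 4
  -10q + 7 = -4q + 4  ⇒  -6q = -3  ⇒  q = 1/2.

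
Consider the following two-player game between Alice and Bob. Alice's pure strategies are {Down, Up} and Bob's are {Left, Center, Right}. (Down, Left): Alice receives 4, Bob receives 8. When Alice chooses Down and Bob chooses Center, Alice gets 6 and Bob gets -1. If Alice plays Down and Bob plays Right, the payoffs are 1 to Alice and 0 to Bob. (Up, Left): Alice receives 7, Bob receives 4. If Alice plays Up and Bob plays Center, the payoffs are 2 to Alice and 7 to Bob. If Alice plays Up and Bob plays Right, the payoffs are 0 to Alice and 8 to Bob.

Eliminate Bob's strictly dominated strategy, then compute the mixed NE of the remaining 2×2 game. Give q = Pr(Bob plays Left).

Bob's strategy Center is strictly dominated by Right: 0 > -1 and 8 > 7. Eliminate Center.
Bob's mix must leave Alice indifferent between Down and Up.
  Alice's payoff from Down: q·4 + (1−q)·1 = 3q + 1
  Alice's payoff from Up: q·7 + (1−q)·0 = 7q
  3q + 1 = 7q  ⇒  -4q = -1  ⇒  q = 1/4.

q = 1/4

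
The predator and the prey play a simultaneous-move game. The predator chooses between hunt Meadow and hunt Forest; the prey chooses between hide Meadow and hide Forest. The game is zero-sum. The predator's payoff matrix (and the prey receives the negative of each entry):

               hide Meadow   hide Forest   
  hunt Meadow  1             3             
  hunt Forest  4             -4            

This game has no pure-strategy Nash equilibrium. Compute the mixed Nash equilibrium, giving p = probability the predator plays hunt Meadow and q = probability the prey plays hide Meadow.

For the prey to be willing to mix, the prey must be indifferent between hide Meadow and hide Forest, which pins down the predator's mix.
  the prey's payoff to hide Meadow: p·(-1) + (1−p)·(-4) = 3p - 4
  the prey's payoff to hide Forest: p·(-3) + (1−p)·4 = -7p + 4
  3p - 4 = -7p + 4  ⇒  10p = 8  ⇒  p = 4/5.
Set the predator's expected payoff from hunt Meadow equal to that from hunt Forest:
  the predator's payoff to hunt Meadow: q·1 + (1−q)·3 = -2q + 3
  the predator's payoff to hunt Forest: q·4 + (1−q)·(-4) = 8q - 4
  -2q + 3 = 8q - 4  ⇒  -10q = -7  ⇒  q = 7/10.

p = 4/5, q = 7/10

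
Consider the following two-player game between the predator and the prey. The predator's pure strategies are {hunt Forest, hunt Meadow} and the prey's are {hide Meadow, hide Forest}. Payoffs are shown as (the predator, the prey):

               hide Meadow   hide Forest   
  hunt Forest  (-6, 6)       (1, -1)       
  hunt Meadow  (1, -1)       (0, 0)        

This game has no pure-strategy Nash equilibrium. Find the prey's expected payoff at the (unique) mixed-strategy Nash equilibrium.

For the prey to be willing to mix, the prey must be indifferent between hide Meadow and hide Forest, which pins down the predator's mix.
  the prey's payoff to hide Meadow: p·6 + (1−p)·(-1) = 7p - 1
  the prey's payoff to hide Forest: p·(-1) + (1−p)·0 = -p
  7p - 1 = -p  ⇒  8p = 1  ⇒  p = 1/8.
At equilibrium the prey is indifferent across columns, so the prey's payoff equals the payoff from hide Meadow: (1/8)·6 + (7/8)·(-1) = -1/8.

-1/8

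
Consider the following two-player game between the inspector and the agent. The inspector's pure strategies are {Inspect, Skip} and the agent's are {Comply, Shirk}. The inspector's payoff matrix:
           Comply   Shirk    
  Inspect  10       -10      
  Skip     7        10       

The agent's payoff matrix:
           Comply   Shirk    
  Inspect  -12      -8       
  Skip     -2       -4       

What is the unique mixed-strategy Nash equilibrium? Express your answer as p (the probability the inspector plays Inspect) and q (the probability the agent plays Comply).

For the agent to be willing to mix, the agent must be indifferent between Comply and Shirk, which pins down the inspector's mix.
  the agent's payoff to Comply: p·(-12) + (1−p)·(-2) = -10p - 2
  the agent's payoff to Shirk: p·(-8) + (1−p)·(-4) = -4p - 4
  -10p - 2 = -4p - 4  ⇒  -6p = -2  ⇒  p = 1/3.
In a mixed equilibrium the inspector is indifferent between Inspect and Skip; this condition fixes q.
  the inspector's payoff from Inspect: q·10 + (1−q)·(-10) = 20q - 10
  the inspector's payoff from Skip: q·7 + (1−q)·10 = -3q + 10
  20q - 10 = -3q + 10  ⇒  23q = 20  ⇒  q = 20/23.

p = 1/3, q = 20/23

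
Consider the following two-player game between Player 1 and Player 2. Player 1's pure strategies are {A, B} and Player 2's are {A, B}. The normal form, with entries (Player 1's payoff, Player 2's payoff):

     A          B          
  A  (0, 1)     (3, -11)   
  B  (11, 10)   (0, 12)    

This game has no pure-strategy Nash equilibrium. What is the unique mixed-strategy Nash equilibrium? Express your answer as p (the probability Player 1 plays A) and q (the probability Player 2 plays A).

Player 1's mix must leave Player 2 indifferent between A and B.
  Player 2's expected payoff from A: p·1 + (1−p)·10 = -9p + 10
  Player 2's expected payoff from B: p·(-11) + (1−p)·12 = -23p + 12
  -9p + 10 = -23p + 12  ⇒  14p = 2  ⇒  p = 1/7.
Player 2's mix must leave Player 1 indifferent between A and B.
  Player 1's payoff to A: q·0 + (1−q)·3 = -3q + 3
  Player 1's payoff to B: q·11 + (1−q)·0 = 11q
  -3q + 3 = 11q  ⇒  -14q = -3  ⇒  q = 3/14.

p = 1/7, q = 3/14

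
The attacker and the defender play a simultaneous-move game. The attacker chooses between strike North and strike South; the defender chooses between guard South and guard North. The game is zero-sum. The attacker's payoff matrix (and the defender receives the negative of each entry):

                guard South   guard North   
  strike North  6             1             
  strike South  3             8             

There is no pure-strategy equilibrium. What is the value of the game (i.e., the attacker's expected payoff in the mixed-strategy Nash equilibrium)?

v = 9/2

For the attacker to be willing to mix, the attacker must be indifferent between strike North and strike South, which pins down the defender's mix.
  the attacker's payoff to strike North: q·6 + (1−q)·1 = 5q + 1
  the attacker's payoff to strike South: q·3 + (1−q)·8 = -5q + 8
  5q + 1 = -5q + 8  ⇒  10q = 7  ⇒  q = 7/10.
The value is the attacker's expected payoff against this mix (using strike North): (7/10)·6 + (3/10)·1 = 9/2.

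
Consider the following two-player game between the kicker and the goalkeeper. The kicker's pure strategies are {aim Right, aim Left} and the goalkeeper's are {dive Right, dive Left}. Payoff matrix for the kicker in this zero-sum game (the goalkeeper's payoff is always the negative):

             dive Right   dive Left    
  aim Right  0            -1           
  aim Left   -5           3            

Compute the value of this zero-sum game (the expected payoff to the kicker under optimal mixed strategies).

For the kicker to be willing to mix, the kicker must be indifferent between aim Right and aim Left, which pins down the goalkeeper's mix.
  the kicker's expected payoff from aim Right: q·0 + (1−q)·(-1) = q - 1
  the kicker's expected payoff from aim Left: q·(-5) + (1−q)·3 = -8q + 3
  q - 1 = -8q + 3  ⇒  9q = 4  ⇒  q = 4/9.
The value is the kicker's expected payoff against this mix (using aim Right): (4/9)·0 + (5/9)·(-1) = -5/9.

v = -5/9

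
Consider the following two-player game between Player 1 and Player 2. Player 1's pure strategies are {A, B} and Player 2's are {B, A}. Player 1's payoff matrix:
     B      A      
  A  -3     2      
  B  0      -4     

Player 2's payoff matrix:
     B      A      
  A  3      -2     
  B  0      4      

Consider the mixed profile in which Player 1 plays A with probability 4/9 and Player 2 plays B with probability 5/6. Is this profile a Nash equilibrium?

Given Player 2's mix q = 5/6, Player 1's payoff from A is -13/6 but from B is -2/3. Player 1 strictly prefers B, so Player 1 would not mix.
So the proposed profile is not a Nash equilibrium.

No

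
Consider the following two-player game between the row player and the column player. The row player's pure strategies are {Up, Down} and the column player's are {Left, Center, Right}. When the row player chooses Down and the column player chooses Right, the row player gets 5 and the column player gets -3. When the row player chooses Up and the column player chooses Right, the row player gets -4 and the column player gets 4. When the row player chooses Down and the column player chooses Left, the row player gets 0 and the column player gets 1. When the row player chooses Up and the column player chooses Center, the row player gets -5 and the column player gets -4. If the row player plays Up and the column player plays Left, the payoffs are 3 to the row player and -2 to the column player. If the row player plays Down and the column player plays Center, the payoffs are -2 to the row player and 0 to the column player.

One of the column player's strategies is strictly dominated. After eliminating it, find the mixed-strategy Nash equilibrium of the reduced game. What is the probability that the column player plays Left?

The column player's strategy Center is strictly dominated by Left: -2 > -4 and 1 > 0. Eliminate Center.
In a mixed equilibrium the row player is indifferent between Up and Down; this condition fixes q.
  the row player's payoff to Up: q·3 + (1−q)·(-4) = 7q - 4
  the row player's payoff to Down: q·0 + (1−q)·5 = -5q + 5
  7q - 4 = -5q + 5  ⇒  12q = 9  ⇒  q = 3/4.

q = 3/4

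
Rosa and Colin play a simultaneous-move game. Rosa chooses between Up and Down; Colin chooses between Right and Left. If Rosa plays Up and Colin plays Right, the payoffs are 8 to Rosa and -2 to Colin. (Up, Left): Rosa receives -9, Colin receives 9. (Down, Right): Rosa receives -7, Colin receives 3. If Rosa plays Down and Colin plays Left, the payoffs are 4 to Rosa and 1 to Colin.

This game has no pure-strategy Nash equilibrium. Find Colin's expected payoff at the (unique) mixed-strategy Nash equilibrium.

In a mixed equilibrium Colin is indifferent between Right and Left; this condition fixes p.
  Colin's expected payoff from Right: p·(-2) + (1−p)·3 = -5p + 3
  Colin's expected payoff from Left: p·9 + (1−p)·1 = 8p + 1
  -5p + 3 = 8p + 1  ⇒  -13p = -2  ⇒  p = 2/13.
At equilibrium Colin is indifferent across columns, so Colin's payoff equals the payoff from Right: (2/13)·(-2) + (11/13)·3 = 29/13.

29/13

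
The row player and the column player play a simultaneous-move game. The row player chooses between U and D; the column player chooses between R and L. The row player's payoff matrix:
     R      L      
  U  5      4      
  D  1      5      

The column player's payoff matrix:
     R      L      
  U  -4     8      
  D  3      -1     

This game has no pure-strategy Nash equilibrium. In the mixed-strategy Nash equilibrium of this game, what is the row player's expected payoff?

Set the row player's expected payoff from U equal to that from D:
  the row player's expected payoff from U: q·5 + (1−q)·4 = q + 4
  the row player's expected payoff from D: q·1 + (1−q)·5 = -4q + 5
  q + 4 = -4q + 5  ⇒  5q = 1  ⇒  q = 1/5.
At equilibrium the row player is indifferent across rows, so the row player's payoff equals the payoff from U: (1/5)·5 + (4/5)·4 = 21/5.

21/5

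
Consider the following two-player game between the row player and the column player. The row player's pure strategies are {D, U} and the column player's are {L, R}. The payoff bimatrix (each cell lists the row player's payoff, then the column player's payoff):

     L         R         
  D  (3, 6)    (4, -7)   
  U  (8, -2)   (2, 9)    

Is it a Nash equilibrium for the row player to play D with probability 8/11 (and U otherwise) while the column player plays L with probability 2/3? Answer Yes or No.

No

Given the row player's mix p = 8/11, the column player's payoff from L is 42/11 but from R is -29/11. The column player strictly prefers L, so the column player would not mix.
So the proposed profile is not a Nash equilibrium.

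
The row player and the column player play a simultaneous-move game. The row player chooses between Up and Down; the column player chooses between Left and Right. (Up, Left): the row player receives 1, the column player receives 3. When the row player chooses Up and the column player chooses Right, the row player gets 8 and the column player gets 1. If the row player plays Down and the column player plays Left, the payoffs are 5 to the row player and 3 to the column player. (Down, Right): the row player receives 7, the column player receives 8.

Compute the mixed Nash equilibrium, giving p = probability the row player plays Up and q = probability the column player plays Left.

The column player's indifference between Left and Right determines the row player's mixing probability p:
  the column player's expected payoff from Left: p·3 + (1−p)·3 = 3
  the column player's expected payoff from Right: p·1 + (1−p)·8 = -7p + 8
  3 = -7p + 8  ⇒  7p = 5  ⇒  p = 5/7.
The column player's mix must leave the row player indifferent between Up and Down.
  the row player's expected payoff from Up: q·1 + (1−q)·8 = -7q + 8
  the row player's expected payoff from Down: q·5 + (1−q)·7 = -2q + 7
  -7q + 8 = -2q + 7  ⇒  -5q = -1  ⇒  q = 1/5.

p = 5/7, q = 1/5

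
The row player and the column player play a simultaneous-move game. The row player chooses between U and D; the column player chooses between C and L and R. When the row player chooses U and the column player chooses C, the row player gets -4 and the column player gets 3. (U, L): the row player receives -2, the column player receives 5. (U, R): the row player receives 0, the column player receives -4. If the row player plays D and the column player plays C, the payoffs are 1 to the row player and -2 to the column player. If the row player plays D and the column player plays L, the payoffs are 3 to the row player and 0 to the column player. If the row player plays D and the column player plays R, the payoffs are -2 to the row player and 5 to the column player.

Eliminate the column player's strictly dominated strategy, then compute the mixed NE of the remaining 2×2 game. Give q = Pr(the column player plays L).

q = 2/7

The column player's strategy C is strictly dominated by L: 5 > 3 and 0 > -2. Eliminate C.
Set the row player's expected payoff from U equal to that from D:
  the row player's expected payoff from U: q·(-2) + (1−q)·0 = -2q
  the row player's expected payoff from D: q·3 + (1−q)·(-2) = 5q - 2
  -2q = 5q - 2  ⇒  -7q = -2  ⇒  q = 2/7.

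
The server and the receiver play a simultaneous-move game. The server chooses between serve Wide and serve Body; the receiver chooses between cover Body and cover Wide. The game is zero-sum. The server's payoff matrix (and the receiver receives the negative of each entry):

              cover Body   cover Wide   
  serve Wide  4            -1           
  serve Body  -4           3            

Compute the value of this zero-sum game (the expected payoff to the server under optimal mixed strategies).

v = 2/3

Set the server's expected payoff from serve Wide equal to that from serve Body:
  the server's payoff from serve Wide: q·4 + (1−q)·(-1) = 5q - 1
  the server's payoff from serve Body: q·(-4) + (1−q)·3 = -7q + 3
  5q - 1 = -7q + 3  ⇒  12q = 4  ⇒  q = 1/3.
The value is the server's expected payoff against this mix (using serve Wide): (1/3)·4 + (2/3)·(-1) = 2/3.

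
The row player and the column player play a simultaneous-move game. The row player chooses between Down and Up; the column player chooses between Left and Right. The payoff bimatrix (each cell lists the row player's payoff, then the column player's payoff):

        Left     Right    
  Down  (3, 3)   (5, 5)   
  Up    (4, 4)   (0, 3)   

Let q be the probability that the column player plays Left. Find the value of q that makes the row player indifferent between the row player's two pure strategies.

q = 5/6

In a mixed equilibrium the row player is indifferent between Down and Up; this condition fixes q.
  the row player's payoff to Down: q·3 + (1−q)·5 = -2q + 5
  the row player's payoff to Up: q·4 + (1−q)·0 = 4q
  -2q + 5 = 4q  ⇒  -6q = -5  ⇒  q = 5/6.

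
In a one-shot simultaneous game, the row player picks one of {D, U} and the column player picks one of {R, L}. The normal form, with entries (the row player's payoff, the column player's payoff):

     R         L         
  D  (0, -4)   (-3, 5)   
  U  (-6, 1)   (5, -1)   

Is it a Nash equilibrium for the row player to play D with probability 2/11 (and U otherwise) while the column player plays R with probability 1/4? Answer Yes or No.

No

Given the column player's mix q = 1/4, the row player's payoff from D is -9/4 but from U is 9/4. The row player strictly prefers U, so the row player would not mix.
So the proposed profile is not a Nash equilibrium.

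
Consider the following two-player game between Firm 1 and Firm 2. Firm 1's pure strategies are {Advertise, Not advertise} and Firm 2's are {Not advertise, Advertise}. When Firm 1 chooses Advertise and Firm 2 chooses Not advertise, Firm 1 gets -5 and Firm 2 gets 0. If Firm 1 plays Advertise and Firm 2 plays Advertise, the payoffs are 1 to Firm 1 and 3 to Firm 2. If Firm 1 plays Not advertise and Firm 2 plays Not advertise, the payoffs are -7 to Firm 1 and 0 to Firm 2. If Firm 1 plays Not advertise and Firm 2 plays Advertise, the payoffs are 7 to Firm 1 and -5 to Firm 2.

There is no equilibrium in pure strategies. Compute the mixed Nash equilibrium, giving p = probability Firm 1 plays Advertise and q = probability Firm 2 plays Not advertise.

Firm 1's mix must leave Firm 2 indifferent between Not advertise and Advertise.
  Firm 2's expected payoff from Not advertise: p·0 + (1−p)·0 = 0
  Firm 2's expected payoff from Advertise: p·3 + (1−p)·(-5) = 8p - 5
  0 = 8p - 5  ⇒  -8p = -5  ⇒  p = 5/8.
Set Firm 1's expected payoff from Advertise equal to that from Not advertise:
  Firm 1's payoff to Advertise: q·(-5) + (1−q)·1 = -6q + 1
  Firm 1's payoff to Not advertise: q·(-7) + (1−q)·7 = -14q + 7
  -6q + 1 = -14q + 7  ⇒  8q = 6  ⇒  q = 3/4.

p = 5/8, q = 3/4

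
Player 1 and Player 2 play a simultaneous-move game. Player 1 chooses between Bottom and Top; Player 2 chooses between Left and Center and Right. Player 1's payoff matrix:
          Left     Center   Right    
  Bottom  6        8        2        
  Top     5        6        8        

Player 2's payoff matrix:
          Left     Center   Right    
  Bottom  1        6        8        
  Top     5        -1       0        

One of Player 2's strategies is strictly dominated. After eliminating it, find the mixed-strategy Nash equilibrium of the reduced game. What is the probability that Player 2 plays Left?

Player 2's strategy Center is strictly dominated by Right: 8 > 6 and 0 > -1. Eliminate Center.
Player 2's mix must leave Player 1 indifferent between Bottom and Top.
  Player 1's payoff from Bottom: q·6 + (1−q)·2 = 4q + 2
  Player 1's payoff from Top: q·5 + (1−q)·8 = -3q + 8
  4q + 2 = -3q + 8  ⇒  7q = 6  ⇒  q = 6/7.

q = 6/7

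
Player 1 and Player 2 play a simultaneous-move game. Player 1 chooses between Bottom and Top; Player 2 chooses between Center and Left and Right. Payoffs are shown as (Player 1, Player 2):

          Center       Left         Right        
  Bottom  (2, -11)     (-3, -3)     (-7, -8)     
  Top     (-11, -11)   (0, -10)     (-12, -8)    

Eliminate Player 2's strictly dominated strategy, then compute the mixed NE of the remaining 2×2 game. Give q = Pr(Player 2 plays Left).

Player 2's strategy Center is strictly dominated by Right: -8 > -11 and -8 > -11. Eliminate Center.
In a mixed equilibrium Player 1 is indifferent between Bottom and Top; this condition fixes q.
  Player 1's payoff from Bottom: q·(-3) + (1−q)·(-7) = 4q - 7
  Player 1's payoff from Top: q·0 + (1−q)·(-12) = 12q - 12
  4q - 7 = 12q - 12  ⇒  -8q = -5  ⇒  q = 5/8.

q = 5/8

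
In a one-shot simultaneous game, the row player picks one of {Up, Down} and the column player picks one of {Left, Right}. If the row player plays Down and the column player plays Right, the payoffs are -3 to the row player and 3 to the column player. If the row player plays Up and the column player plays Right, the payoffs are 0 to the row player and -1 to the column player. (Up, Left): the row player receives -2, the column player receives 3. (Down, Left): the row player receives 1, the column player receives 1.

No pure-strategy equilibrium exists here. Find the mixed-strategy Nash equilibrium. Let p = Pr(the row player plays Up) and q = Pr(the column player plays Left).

p = 1/3, q = 1/2

The column player's indifference between Left and Right determines the row player's mixing probability p:
  the column player's payoff to Left: p·3 + (1−p)·1 = 2p + 1
  the column player's payoff to Right: p·(-1) + (1−p)·3 = -4p + 3
  2p + 1 = -4p + 3  ⇒  6p = 2  ⇒  p = 1/3.
Set the row player's expected payoff from Up equal to that from Down:
  the row player's payoff to Up: q·(-2) + (1−q)·0 = -2q
  the row player's payoff to Down: q·1 + (1−q)·(-3) = 4q - 3
  -2q = 4q - 3  ⇒  -6q = -3  ⇒  q = 1/2.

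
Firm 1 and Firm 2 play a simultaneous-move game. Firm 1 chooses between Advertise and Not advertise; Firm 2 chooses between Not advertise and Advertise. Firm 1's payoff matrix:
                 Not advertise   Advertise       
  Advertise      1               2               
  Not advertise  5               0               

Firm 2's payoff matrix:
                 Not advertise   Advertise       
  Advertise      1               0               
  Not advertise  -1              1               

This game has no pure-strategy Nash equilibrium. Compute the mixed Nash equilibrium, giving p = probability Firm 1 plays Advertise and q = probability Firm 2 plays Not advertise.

p = 2/3, q = 1/3

Firm 2's indifference between Not advertise and Advertise determines Firm 1's mixing probability p:
  Firm 2's payoff from Not advertise: p·1 + (1−p)·(-1) = 2p - 1
  Firm 2's payoff from Advertise: p·0 + (1−p)·1 = -p + 1
  2p - 1 = -p + 1  ⇒  3p = 2  ⇒  p = 2/3.
In a mixed equilibrium Firm 1 is indifferent between Advertise and Not advertise; this condition fixes q.
  Firm 1's payoff to Advertise: q·1 + (1−q)·2 = -q + 2
  Firm 1's payoff to Not advertise: q·5 + (1−q)·0 = 5q
  -q + 2 = 5q  ⇒  -6q = -2  ⇒  q = 1/3.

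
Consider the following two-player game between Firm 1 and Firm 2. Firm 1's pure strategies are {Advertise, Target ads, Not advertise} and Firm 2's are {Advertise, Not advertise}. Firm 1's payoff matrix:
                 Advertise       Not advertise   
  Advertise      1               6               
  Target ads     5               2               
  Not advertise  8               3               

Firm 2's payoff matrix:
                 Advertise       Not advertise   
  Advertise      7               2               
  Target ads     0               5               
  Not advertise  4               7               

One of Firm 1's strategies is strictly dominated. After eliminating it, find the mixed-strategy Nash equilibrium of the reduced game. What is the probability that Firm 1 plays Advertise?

Firm 1's strategy Target ads is strictly dominated by Not advertise: 8 > 5 and 3 > 2. Eliminate Target ads.
In a mixed equilibrium Firm 2 is indifferent between Advertise and Not advertise; this condition fixes p.
  Firm 2's payoff from Advertise: p·7 + (1−p)·4 = 3p + 4
  Firm 2's payoff from Not advertise: p·2 + (1−p)·7 = -5p + 7
  3p + 4 = -5p + 7  ⇒  8p = 3  ⇒  p = 3/8.

p = 3/8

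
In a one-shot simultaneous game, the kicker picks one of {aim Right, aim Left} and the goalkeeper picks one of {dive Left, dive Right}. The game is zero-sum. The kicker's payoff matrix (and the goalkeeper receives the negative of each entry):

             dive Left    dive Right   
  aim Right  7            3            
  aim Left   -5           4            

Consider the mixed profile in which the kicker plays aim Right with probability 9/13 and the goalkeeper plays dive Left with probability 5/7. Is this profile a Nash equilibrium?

No

Given the goalkeeper's mix q = 5/7, the kicker's payoff from aim Right is 41/7 but from aim Left is -17/7. The kicker strictly prefers aim Right, so the kicker would not mix.
So the proposed profile is not a Nash equilibrium.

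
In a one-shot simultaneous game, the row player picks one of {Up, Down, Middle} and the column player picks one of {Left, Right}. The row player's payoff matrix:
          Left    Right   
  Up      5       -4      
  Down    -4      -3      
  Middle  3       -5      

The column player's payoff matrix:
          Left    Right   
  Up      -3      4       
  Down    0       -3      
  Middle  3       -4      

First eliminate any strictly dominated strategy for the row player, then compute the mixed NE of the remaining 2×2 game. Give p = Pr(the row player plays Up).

p = 3/10

The row player's strategy Middle is strictly dominated by Up: 5 > 3 and -4 > -5. Eliminate Middle.
The column player's indifference between Left and Right determines the row player's mixing probability p:
  the column player's payoff to Left: p·(-3) + (1−p)·0 = -3p
  the column player's payoff to Right: p·4 + (1−p)·(-3) = 7p - 3
  -3p = 7p - 3  ⇒  -10p = -3  ⇒  p = 3/10.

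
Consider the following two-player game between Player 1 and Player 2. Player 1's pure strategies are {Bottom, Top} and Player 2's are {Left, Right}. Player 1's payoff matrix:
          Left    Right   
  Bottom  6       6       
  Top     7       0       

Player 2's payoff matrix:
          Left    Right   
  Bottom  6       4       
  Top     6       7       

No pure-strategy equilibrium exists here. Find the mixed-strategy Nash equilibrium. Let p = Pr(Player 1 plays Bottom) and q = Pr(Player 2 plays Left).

p = 1/3, q = 6/7

Player 1's mix must leave Player 2 indifferent between Left and Right.
  Player 2's expected payoff from Left: p·6 + (1−p)·6 = 6
  Player 2's expected payoff from Right: p·4 + (1−p)·7 = -3p + 7
  6 = -3p + 7  ⇒  3p = 1  ⇒  p = 1/3.
For Player 1 to be willing to mix, Player 1 must be indifferent between Bottom and Top, which pins down Player 2's mix.
  Player 1's payoff to Bottom: q·6 + (1−q)·6 = 6
  Player 1's payoff to Top: q·7 + (1−q)·0 = 7q
  6 = 7q  ⇒  -7q = -6  ⇒  q = 6/7.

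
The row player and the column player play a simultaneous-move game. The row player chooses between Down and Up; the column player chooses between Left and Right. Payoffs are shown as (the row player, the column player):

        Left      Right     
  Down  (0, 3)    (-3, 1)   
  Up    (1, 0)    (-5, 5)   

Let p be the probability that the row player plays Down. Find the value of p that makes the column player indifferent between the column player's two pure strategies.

In a mixed equilibrium the column player is indifferent between Left and Right; this condition fixes p.
  the column player's payoff from Left: p·3 + (1−p)·0 = 3p
  the column player's payoff from Right: p·1 + (1−p)·5 = -4p + 5
  3p = -4p + 5  ⇒  7p = 5  ⇒  p = 5/7.

p = 5/7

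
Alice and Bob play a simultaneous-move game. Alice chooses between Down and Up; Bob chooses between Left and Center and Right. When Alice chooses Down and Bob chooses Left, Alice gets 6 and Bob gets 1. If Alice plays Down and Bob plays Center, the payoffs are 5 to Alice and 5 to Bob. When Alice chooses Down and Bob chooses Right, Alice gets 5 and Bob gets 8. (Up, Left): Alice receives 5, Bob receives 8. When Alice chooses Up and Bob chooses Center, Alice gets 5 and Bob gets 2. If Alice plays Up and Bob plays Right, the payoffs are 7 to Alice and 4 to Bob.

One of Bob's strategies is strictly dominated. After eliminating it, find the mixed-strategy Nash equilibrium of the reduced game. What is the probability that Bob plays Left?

Bob's strategy Center is strictly dominated by Right: 8 > 5 and 4 > 2. Eliminate Center.
Set Alice's expected payoff from Down equal to that from Up:
  Alice's payoff from Down: q·6 + (1−q)·5 = q + 5
  Alice's payoff from Up: q·5 + (1−q)·7 = -2q + 7
  q + 5 = -2q + 7  ⇒  3q = 2  ⇒  q = 2/3.

q = 2/3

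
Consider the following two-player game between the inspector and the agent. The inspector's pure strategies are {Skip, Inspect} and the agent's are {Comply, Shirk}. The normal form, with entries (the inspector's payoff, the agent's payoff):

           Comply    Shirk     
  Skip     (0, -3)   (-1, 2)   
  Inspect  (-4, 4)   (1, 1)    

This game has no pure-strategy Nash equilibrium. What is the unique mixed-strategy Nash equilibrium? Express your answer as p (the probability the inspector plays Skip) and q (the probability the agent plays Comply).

p = 3/8, q = 1/3

The inspector's mix must leave the agent indifferent between Comply and Shirk.
  the agent's payoff from Comply: p·(-3) + (1−p)·4 = -7p + 4
  the agent's payoff from Shirk: p·2 + (1−p)·1 = p + 1
  -7p + 4 = p + 1  ⇒  -8p = -3  ⇒  p = 3/8.
Set the inspector's expected payoff from Skip equal to that from Inspect:
  the inspector's payoff from Skip: q·0 + (1−q)·(-1) = q - 1
  the inspector's payoff from Inspect: q·(-4) + (1−q)·1 = -5q + 1
  q - 1 = -5q + 1  ⇒  6q = 2  ⇒  q = 1/3.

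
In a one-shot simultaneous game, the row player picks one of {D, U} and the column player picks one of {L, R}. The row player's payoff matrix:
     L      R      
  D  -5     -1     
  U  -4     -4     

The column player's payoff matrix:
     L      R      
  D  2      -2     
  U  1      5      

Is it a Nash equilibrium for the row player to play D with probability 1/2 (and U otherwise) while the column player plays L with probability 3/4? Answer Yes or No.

Yes

Check the column player's indifference given the row player's mix p = 1/2:
  payoff from L = 3/2; payoff from R = 3/2 — equal.
Check the row player's indifference given the column player's mix q = 3/4:
  payoff from D = -4; payoff from U = -4 — equal.
Both players are indifferent, so neither can profitably deviate.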